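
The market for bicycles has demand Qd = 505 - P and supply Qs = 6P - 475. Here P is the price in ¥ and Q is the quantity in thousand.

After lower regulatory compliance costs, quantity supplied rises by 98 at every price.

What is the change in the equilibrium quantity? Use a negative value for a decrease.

Initially, 505 - P = 6P - 475, so 980 = 7P and P = 140, Q = 365.
The shock moves the curves to Qd = 505 - P and Qs = 6P - 377.
Setting them equal: 505 - P = 6P - 377 → 882 = 7P, so P = 126 and Q = 379.
ΔQ = 379 − 365 = +14.

+14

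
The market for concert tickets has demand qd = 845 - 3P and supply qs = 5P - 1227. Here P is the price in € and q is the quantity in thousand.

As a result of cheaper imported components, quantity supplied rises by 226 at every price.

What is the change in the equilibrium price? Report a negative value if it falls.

-28.25

Before the shock: 845 - 3P = 5P - 1227 ⇒ 2072 = 8P ⇒ P = 259, q = 68.
After the shift, demand is qd = 845 - 3P and supply is qs = 5P - 1001.
Clearing the new market: 845 - 3P = 5P - 1001, so P = 230.75 and q = 152.75.
ΔP = 230.75 − 259 = -28.25.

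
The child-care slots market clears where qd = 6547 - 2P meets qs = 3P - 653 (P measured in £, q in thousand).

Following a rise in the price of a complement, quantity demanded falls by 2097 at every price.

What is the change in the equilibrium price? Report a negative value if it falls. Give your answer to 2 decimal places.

-419.40

Initially, 6547 - 2P = 3P - 653, so 7200 = 5P and P = 1440, q = 3667.
The new curves are qd = 4450 - 2P (demand) and qs = 3P - 653 (supply).
New equilibrium: 4450 - 2P = 3P - 653 ⇒ 5103 = 5P ⇒ P = 1020.6, q = 2408.8.
ΔP = 1020.6 − 1440 = -419.40.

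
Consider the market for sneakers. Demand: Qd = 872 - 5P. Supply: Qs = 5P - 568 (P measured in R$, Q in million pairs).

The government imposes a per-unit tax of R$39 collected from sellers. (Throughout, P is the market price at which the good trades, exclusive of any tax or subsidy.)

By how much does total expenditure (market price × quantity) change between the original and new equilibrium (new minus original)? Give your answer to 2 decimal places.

Initially, 872 - 5P = 5P - 568, so 1440 = 10P and P = 144, Q = 152.
Since sellers keep the price net of the tax, the effective supply curve becomes Qs = 5P - 763.
Setting them equal: 872 - 5P = 5P - 763 → 1635 = 10P, so P = 163.5 and Q = 54.5.
Expenditure moves from 144×152 = 21888 to 163.5×54.5 = 8910.75; change = -12977.25.

-12977.25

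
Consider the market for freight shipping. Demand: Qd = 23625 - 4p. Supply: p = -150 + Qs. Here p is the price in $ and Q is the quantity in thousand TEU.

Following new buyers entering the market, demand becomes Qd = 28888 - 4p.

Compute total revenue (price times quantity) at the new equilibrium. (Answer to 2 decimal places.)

33897045.76

Solve the original market: 23625 - 4p = p + 150, hence p = 4695 and Q = 4845.
The shock moves the curves to Qd = 28888 - 4p and Qs = p + 150.
Setting them equal: 28888 - 4p = p + 150 → 28738 = 5p, so p = 5747.6 and Q = 5897.6.
New expenditure = 5747.6 × 5897.6 = 33897045.76.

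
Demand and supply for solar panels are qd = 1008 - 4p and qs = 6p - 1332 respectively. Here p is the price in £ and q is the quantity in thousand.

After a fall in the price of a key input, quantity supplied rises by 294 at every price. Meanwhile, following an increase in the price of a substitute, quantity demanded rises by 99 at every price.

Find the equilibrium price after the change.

214.5

Before the shock: 1008 - 4p = 6p - 1332 ⇒ 2340 = 10p ⇒ p = 234, q = 72.
The new curves are qd = 1107 - 4p (demand) and qs = 6p - 1038 (supply).
Equate the new curves: 1107 - 4p = 6p - 1038, giving 2145 = 10p, p = 214.5, q = 249.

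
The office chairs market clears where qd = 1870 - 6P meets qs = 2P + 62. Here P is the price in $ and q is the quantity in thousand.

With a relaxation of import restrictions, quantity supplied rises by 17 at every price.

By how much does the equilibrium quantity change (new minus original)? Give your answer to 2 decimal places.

Original equilibrium: 1870 - 6P = 2P + 62 gives 1808 = 8P, so P = 226 and q = 514.
The shock moves the curves to qd = 1870 - 6P and qs = 2P + 79.
Setting them equal: 1870 - 6P = 2P + 79 → 1791 = 8P, so P = 223.875 and q = 526.75.
Δq = 526.75 − 514 = +12.75.

+12.75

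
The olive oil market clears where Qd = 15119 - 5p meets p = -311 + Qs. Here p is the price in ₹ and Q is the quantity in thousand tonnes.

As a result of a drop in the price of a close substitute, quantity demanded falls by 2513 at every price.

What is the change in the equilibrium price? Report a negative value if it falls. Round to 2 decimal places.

-418.83

Before the shock: 15119 - 5p = p + 311 ⇒ 14808 = 6p ⇒ p = 2468, Q = 2779.
The new curves are Qd = 12606 - 5p (demand) and Qs = p + 311 (supply).
Clearing the new market: 12606 - 5p = p + 311, so p = 12295/6 ≈ 2049.1667 and Q = 14161/6 ≈ 2360.1667.
Δp = 2049.1667 − 2468 = -418.83.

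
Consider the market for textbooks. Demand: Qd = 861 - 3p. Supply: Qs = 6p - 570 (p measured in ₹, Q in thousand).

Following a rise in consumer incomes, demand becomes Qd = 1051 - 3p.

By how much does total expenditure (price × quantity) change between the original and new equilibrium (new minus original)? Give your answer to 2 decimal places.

Before the shock: 861 - 3p = 6p - 570 ⇒ 1431 = 9p ⇒ p = 159, Q = 384.
The shock moves the curves to Qd = 1051 - 3p and Qs = 6p - 570.
New equilibrium: 1051 - 3p = 6p - 570 ⇒ 1621 = 9p ⇒ p = 1621/9 ≈ 180.1111, Q = 1532/3 ≈ 510.6667.
Expenditure moves from 159×384 = 61056 to 180.1111×510.6667 = 91976.7407; change = +30920.74.

+30920.74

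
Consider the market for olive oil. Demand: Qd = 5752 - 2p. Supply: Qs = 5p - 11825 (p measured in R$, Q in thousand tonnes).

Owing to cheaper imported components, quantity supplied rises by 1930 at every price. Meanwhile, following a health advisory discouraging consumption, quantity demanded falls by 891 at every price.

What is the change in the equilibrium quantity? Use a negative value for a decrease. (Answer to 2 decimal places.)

-85.00

Before the shock: 5752 - 2p = 5p - 11825 ⇒ 17577 = 7p ⇒ p = 2511, Q = 730.
After the shift, demand is Qd = 4861 - 2p and supply is Qs = 5p - 9895.
Setting them equal: 4861 - 2p = 5p - 9895 → 14756 = 7p, so p = 2108 and Q = 645.
ΔQ = 645 − 730 = -85.00.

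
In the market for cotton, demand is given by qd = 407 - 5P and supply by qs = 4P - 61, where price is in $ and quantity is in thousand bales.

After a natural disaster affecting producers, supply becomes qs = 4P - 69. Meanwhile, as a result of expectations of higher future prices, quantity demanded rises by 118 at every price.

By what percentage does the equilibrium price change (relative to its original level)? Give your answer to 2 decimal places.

Initially, 407 - 5P = 4P - 61, so 468 = 9P and P = 52, q = 147.
The new curves are qd = 525 - 5P (demand) and qs = 4P - 69 (supply).
New equilibrium: 525 - 5P = 4P - 69 ⇒ 594 = 9P ⇒ P = 66, q = 195.
%ΔP = (66 − 52) / 52 × 100 = +26.92%.

+26.92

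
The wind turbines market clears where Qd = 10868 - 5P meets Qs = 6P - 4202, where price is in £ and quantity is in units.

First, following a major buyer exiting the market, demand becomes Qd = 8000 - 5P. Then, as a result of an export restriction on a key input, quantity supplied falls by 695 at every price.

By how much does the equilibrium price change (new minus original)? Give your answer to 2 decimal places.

-197.55

Solve the original market: 10868 - 5P = 6P - 4202, hence P = 1370 and Q = 4018.
The new curves are Qd = 8000 - 5P (demand) and Qs = 6P - 4897 (supply).
Setting them equal: 8000 - 5P = 6P - 4897 → 12897 = 11P, so P = 12897/11 ≈ 1172.4545 and Q = 23515/11 ≈ 2137.7273.
ΔP = 1172.4545 − 1370 = -197.55.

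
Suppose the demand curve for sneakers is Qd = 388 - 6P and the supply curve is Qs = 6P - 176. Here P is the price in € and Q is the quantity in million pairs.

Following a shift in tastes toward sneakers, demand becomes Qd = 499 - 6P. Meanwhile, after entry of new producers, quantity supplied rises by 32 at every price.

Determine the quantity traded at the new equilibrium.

Initially, 388 - 6P = 6P - 176, so 564 = 12P and P = 47, Q = 106.
The shock moves the curves to Qd = 499 - 6P and Qs = 6P - 144.
Setting them equal: 499 - 6P = 6P - 144 → 643 = 12P, so P = 643/12 ≈ 53.5833 and Q = 177.5.

177.5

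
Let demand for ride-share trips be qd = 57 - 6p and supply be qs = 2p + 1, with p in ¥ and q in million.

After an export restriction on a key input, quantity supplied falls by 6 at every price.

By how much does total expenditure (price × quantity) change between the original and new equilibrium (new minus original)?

Original equilibrium: 57 - 6p = 2p + 1 gives 56 = 8p, so p = 7 and q = 15.
With the change applied: demand qd = 57 - 6p, supply qs = 2p - 5.
Equate the new curves: 57 - 6p = 2p - 5, giving 62 = 8p, p = 7.75, q = 10.5.
Expenditure moves from 7×15 = 105 to 7.75×10.5 = 81.375; change = -23.625.

-23.625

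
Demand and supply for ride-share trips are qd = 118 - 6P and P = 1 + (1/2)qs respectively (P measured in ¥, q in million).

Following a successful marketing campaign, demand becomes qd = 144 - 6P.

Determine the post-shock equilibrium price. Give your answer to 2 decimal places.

Before the shock: 118 - 6P = 2P - 2 ⇒ 120 = 8P ⇒ P = 15, q = 28.
The shock moves the curves to qd = 144 - 6P and qs = 2P - 2.
Equate the new curves: 144 - 6P = 2P - 2, giving 146 = 8P, P = 18.25, q = 34.5.

18.25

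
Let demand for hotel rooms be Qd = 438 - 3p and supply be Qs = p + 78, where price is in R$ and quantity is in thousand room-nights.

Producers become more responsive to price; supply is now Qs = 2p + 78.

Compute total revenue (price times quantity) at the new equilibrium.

15984

Before the shock: 438 - 3p = p + 78 ⇒ 360 = 4p ⇒ p = 90, Q = 168.
The new curves are Qd = 438 - 3p (demand) and Qs = 2p + 78 (supply).
Setting them equal: 438 - 3p = 2p + 78 → 360 = 5p, so p = 72 and Q = 222.
New expenditure = 72 × 222 = 15984.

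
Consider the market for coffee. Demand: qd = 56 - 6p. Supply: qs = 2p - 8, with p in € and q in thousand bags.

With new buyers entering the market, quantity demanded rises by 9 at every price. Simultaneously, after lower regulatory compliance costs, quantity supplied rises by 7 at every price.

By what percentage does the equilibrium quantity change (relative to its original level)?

+93.75

Initially, 56 - 6p = 2p - 8, so 64 = 8p and p = 8, q = 8.
After the shift, demand is qd = 65 - 6p and supply is qs = 2p - 1.
Equate the new curves: 65 - 6p = 2p - 1, giving 66 = 8p, p = 8.25, q = 15.5.
%Δq = (15.5 − 8) / 8 × 100 = +93.75%.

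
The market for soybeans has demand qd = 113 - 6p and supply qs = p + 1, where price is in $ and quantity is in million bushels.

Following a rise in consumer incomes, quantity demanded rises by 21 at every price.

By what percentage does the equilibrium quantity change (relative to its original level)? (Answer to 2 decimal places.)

+17.65

Original equilibrium: 113 - 6p = p + 1 gives 112 = 7p, so p = 16 and q = 17.
The new curves are qd = 134 - 6p (demand) and qs = p + 1 (supply).
Equate the new curves: 134 - 6p = p + 1, giving 133 = 7p, p = 19, q = 20.
%Δq = (20 − 17) / 17 × 100 = +17.65%.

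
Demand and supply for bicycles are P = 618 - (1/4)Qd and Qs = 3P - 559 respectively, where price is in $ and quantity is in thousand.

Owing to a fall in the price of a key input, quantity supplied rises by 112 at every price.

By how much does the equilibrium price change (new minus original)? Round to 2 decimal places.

Solve the original market: 2472 - 4P = 3P - 559, hence P = 433 and Q = 740.
The shock moves the curves to Qd = 2472 - 4P and Qs = 3P - 447.
Clearing the new market: 2472 - 4P = 3P - 447, so P = 417 and Q = 804.
ΔP = 417 − 433 = -16.00.

-16.00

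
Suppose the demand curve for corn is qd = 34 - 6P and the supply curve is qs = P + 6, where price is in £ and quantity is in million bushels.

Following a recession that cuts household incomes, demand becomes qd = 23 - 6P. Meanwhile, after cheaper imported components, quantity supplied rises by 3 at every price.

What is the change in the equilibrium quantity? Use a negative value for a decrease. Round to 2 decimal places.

+1.00

Original equilibrium: 34 - 6P = P + 6 gives 28 = 7P, so P = 4 and q = 10.
With the change applied: demand qd = 23 - 6P, supply qs = P + 9.
New equilibrium: 23 - 6P = P + 9 ⇒ 14 = 7P ⇒ P = 2, q = 11.
Δq = 11 − 10 = +1.00.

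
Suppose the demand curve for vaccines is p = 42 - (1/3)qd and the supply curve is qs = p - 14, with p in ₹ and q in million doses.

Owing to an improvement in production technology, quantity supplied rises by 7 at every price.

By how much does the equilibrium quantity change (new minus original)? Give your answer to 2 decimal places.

Solve the original market: 126 - 3p = p - 14, hence p = 35 and q = 21.
The shock moves the curves to qd = 126 - 3p and qs = p - 7.
New equilibrium: 126 - 3p = p - 7 ⇒ 133 = 4p ⇒ p = 33.25, q = 26.25.
Δq = 26.25 − 21 = +5.25.

+5.25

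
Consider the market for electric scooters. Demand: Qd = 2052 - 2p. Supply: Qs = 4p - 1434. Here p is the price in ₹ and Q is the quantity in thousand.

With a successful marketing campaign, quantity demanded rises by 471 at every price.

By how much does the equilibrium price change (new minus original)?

Before the shock: 2052 - 2p = 4p - 1434 ⇒ 3486 = 6p ⇒ p = 581, Q = 890.
After the shift, demand is Qd = 2523 - 2p and supply is Qs = 4p - 1434.
Setting them equal: 2523 - 2p = 4p - 1434 → 3957 = 6p, so p = 659.5 and Q = 1204.
Δp = 659.5 − 581 = +78.5.

+78.5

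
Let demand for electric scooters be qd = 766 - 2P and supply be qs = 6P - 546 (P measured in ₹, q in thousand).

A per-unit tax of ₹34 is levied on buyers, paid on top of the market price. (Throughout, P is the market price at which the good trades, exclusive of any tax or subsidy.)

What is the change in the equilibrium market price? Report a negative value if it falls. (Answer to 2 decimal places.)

-8.50

Initially, 766 - 2P = 6P - 546, so 1312 = 8P and P = 164, q = 438.
Since buyers pay the price plus the tax, the effective demand curve becomes qd = 698 - 2P.
Clearing the new market: 698 - 2P = 6P - 546, so P = 155.5 and q = 387.
ΔP = 155.5 − 164 = -8.50.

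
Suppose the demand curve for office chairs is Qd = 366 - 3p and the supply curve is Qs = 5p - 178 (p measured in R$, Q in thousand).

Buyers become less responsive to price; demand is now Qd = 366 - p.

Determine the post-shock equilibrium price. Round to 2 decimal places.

Initially, 366 - 3p = 5p - 178, so 544 = 8p and p = 68, Q = 162.
The new curves are Qd = 366 - p (demand) and Qs = 5p - 178 (supply).
Equate the new curves: 366 - p = 5p - 178, giving 544 = 6p, p = 272/3 ≈ 90.6667, Q = 826/3 ≈ 275.3333.

90.67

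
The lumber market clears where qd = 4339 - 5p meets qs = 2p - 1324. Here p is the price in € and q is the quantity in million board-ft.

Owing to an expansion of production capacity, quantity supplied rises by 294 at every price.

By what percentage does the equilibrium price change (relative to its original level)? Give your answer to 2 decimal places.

-5.19

Before the shock: 4339 - 5p = 2p - 1324 ⇒ 5663 = 7p ⇒ p = 809, q = 294.
With the change applied: demand qd = 4339 - 5p, supply qs = 2p - 1030.
New equilibrium: 4339 - 5p = 2p - 1030 ⇒ 5369 = 7p ⇒ p = 767, q = 504.
%Δp = (767 − 809) / 809 × 100 = -5.19%.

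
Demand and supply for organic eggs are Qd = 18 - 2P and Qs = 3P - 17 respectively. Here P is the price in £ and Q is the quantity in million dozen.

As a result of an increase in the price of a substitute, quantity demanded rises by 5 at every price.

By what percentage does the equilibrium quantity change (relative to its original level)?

Original equilibrium: 18 - 2P = 3P - 17 gives 35 = 5P, so P = 7 and Q = 4.
The shock moves the curves to Qd = 23 - 2P and Qs = 3P - 17.
Setting them equal: 23 - 2P = 3P - 17 → 40 = 5P, so P = 8 and Q = 7.
%ΔQ = (7 − 4) / 4 × 100 = +75%.

+75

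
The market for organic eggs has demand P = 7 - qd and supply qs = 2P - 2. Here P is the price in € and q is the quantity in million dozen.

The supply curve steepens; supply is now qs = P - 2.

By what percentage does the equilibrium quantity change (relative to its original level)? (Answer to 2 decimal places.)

-37.50

Solve the original market: 7 - P = 2P - 2, hence P = 3 and q = 4.
After the shift, demand is qd = 7 - P and supply is qs = P - 2.
Setting them equal: 7 - P = P - 2 → 9 = 2P, so P = 4.5 and q = 2.5.
%Δq = (2.5 − 4) / 4 × 100 = -37.50%.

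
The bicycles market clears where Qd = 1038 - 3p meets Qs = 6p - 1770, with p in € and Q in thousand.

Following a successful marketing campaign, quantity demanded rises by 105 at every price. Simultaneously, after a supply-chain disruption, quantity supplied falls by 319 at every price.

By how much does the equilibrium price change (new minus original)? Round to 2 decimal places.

+47.11

Initially, 1038 - 3p = 6p - 1770, so 2808 = 9p and p = 312, Q = 102.
The shock moves the curves to Qd = 1143 - 3p and Qs = 6p - 2089.
Clearing the new market: 1143 - 3p = 6p - 2089, so p = 3232/9 ≈ 359.1111 and Q = 197/3 ≈ 65.6667.
Δp = 359.1111 − 312 = +47.11.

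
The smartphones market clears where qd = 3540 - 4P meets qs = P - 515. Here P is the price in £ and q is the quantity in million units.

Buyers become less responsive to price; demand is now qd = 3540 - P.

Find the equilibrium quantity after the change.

1512.5

Solve the original market: 3540 - 4P = P - 515, hence P = 811 and q = 296.
The shock moves the curves to qd = 3540 - P and qs = P - 515.
Clearing the new market: 3540 - P = P - 515, so P = 2027.5 and q = 1512.5.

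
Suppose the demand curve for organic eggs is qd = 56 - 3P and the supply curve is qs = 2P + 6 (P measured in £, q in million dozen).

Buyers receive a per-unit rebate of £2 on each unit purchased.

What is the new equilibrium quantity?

Original equilibrium: 56 - 3P = 2P + 6 gives 50 = 5P, so P = 10 and q = 26.
Since buyers' out-of-pocket price is the market price minus the rebate, the effective demand curve becomes qd = 62 - 3P.
Setting them equal: 62 - 3P = 2P + 6 → 56 = 5P, so P = 11.2 and q = 28.4.

28.4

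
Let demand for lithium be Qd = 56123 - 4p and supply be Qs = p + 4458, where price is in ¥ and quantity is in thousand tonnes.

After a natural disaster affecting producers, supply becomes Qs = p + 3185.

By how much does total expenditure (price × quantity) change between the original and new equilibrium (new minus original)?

-7016623.24

Solve the original market: 56123 - 4p = p + 4458, hence p = 10333 and Q = 14791.
After the shift, demand is Qd = 56123 - 4p and supply is Qs = p + 3185.
Equate the new curves: 56123 - 4p = p + 3185, giving 52938 = 5p, p = 10587.6, Q = 13772.6.
Expenditure moves from 10333×14791 = 152835403 to 10587.6×13772.6 = 145818779.76; change = -7016623.24.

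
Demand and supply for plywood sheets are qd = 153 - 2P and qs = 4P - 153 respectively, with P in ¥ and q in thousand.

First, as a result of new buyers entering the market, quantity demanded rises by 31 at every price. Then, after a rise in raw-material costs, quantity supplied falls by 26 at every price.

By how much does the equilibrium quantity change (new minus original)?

Initially, 153 - 2P = 4P - 153, so 306 = 6P and P = 51, q = 51.
The new curves are qd = 184 - 2P (demand) and qs = 4P - 179 (supply).
Clearing the new market: 184 - 2P = 4P - 179, so P = 60.5 and q = 63.
Δq = 63 − 51 = +12.

+12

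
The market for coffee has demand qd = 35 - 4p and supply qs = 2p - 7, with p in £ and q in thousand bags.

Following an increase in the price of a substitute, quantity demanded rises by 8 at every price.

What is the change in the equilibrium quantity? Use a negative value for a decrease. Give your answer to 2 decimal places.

+2.67

Before the shock: 35 - 4p = 2p - 7 ⇒ 42 = 6p ⇒ p = 7, q = 7.
The shock moves the curves to qd = 43 - 4p and qs = 2p - 7.
New equilibrium: 43 - 4p = 2p - 7 ⇒ 50 = 6p ⇒ p = 25/3 ≈ 8.3333, q = 29/3 ≈ 9.6667.
Δq = 9.6667 − 7 = +2.67.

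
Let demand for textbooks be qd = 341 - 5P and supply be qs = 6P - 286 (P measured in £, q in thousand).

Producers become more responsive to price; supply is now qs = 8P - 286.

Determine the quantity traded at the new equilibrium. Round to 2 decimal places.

Solve the original market: 341 - 5P = 6P - 286, hence P = 57 and q = 56.
The shock moves the curves to qd = 341 - 5P and qs = 8P - 286.
Setting them equal: 341 - 5P = 8P - 286 → 627 = 13P, so P = 627/13 ≈ 48.2308 and q = 1298/13 ≈ 99.8462.

99.85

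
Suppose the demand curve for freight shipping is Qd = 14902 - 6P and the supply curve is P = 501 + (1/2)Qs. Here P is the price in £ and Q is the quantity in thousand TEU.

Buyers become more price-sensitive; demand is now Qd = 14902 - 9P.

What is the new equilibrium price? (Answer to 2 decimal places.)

1445.82

Before the shock: 14902 - 6P = 2P - 1002 ⇒ 15904 = 8P ⇒ P = 1988, Q = 2974.
After the shift, demand is Qd = 14902 - 9P and supply is Qs = 2P - 1002.
Clearing the new market: 14902 - 9P = 2P - 1002, so P = 15904/11 ≈ 1445.8182 and Q = 20786/11 ≈ 1889.6364.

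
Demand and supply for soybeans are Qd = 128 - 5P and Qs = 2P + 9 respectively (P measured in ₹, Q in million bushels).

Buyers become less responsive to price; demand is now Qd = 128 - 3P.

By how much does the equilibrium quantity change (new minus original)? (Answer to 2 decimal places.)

Initially, 128 - 5P = 2P + 9, so 119 = 7P and P = 17, Q = 43.
After the shift, demand is Qd = 128 - 3P and supply is Qs = 2P + 9.
Setting them equal: 128 - 3P = 2P + 9 → 119 = 5P, so P = 23.8 and Q = 56.6.
ΔQ = 56.6 − 43 = +13.60.

+13.60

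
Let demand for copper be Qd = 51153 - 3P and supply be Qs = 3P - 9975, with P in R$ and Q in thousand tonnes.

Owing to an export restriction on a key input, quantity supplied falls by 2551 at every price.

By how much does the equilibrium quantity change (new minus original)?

-1275.5

Solve the original market: 51153 - 3P = 3P - 9975, hence P = 10188 and Q = 20589.
The new curves are Qd = 51153 - 3P (demand) and Qs = 3P - 12526 (supply).
Setting them equal: 51153 - 3P = 3P - 12526 → 63679 = 6P, so P = 63679/6 ≈ 10613.1667 and Q = 19313.5.
ΔQ = 19313.5 − 20589 = -1275.5.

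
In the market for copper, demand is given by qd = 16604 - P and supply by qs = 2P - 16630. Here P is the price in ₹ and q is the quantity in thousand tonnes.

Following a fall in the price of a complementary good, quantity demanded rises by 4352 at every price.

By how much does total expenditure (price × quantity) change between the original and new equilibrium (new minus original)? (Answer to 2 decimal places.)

+44366222.22

Before the shock: 16604 - P = 2P - 16630 ⇒ 33234 = 3P ⇒ P = 11078, q = 5526.
With the change applied: demand qd = 20956 - P, supply qs = 2P - 16630.
Clearing the new market: 20956 - P = 2P - 16630, so P = 37586/3 ≈ 12528.6667 and q = 25282/3 ≈ 8427.3333.
Expenditure moves from 11078×5526 = 61217028 to 12528.6667×8427.3333 = 105583250.2222; change = +44366222.22.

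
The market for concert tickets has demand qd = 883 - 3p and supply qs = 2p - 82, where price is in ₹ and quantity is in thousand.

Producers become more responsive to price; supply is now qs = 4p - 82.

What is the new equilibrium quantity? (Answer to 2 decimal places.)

Original equilibrium: 883 - 3p = 2p - 82 gives 965 = 5p, so p = 193 and q = 304.
The shock moves the curves to qd = 883 - 3p and qs = 4p - 82.
Clearing the new market: 883 - 3p = 4p - 82, so p = 965/7 ≈ 137.8571 and q = 3286/7 ≈ 469.4286.

469.43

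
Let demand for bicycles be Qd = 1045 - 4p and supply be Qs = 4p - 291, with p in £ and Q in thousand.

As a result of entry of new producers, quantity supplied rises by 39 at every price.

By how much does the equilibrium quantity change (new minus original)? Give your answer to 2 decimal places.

Original equilibrium: 1045 - 4p = 4p - 291 gives 1336 = 8p, so p = 167 and Q = 377.
The new curves are Qd = 1045 - 4p (demand) and Qs = 4p - 252 (supply).
New equilibrium: 1045 - 4p = 4p - 252 ⇒ 1297 = 8p ⇒ p = 162.125, Q = 396.5.
ΔQ = 396.5 − 377 = +19.50.

+19.50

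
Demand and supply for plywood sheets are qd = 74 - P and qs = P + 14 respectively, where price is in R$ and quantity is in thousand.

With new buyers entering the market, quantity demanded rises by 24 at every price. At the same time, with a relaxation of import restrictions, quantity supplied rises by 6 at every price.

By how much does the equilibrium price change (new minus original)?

+9

Initially, 74 - P = P + 14, so 60 = 2P and P = 30, q = 44.
With the change applied: demand qd = 98 - P, supply qs = P + 20.
Clearing the new market: 98 - P = P + 20, so P = 39 and q = 59.
ΔP = 39 − 30 = +9.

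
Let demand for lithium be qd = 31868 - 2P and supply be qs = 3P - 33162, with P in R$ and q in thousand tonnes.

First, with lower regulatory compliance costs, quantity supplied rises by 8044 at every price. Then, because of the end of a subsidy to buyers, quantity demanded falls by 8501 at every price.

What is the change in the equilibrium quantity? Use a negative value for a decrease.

-1883

Original equilibrium: 31868 - 2P = 3P - 33162 gives 65030 = 5P, so P = 13006 and q = 5856.
The new curves are qd = 23367 - 2P (demand) and qs = 3P - 25118 (supply).
Setting them equal: 23367 - 2P = 3P - 25118 → 48485 = 5P, so P = 9697 and q = 3973.
Δq = 3973 − 5856 = -1883.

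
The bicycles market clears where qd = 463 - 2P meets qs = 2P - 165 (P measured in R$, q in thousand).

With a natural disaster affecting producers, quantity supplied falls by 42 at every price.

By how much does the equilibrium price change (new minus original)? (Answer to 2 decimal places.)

+10.50

Original equilibrium: 463 - 2P = 2P - 165 gives 628 = 4P, so P = 157 and q = 149.
The shock moves the curves to qd = 463 - 2P and qs = 2P - 207.
Equate the new curves: 463 - 2P = 2P - 207, giving 670 = 4P, P = 167.5, q = 128.
ΔP = 167.5 − 157 = +10.50.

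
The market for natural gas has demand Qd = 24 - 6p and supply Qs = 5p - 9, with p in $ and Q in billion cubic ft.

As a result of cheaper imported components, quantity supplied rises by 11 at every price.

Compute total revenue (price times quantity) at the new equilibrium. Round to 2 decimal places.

24.00

Original equilibrium: 24 - 6p = 5p - 9 gives 33 = 11p, so p = 3 and Q = 6.
The shock moves the curves to Qd = 24 - 6p and Qs = 5p + 2.
Clearing the new market: 24 - 6p = 5p + 2, so p = 2 and Q = 12.
New expenditure = 2 × 12 = 24.00.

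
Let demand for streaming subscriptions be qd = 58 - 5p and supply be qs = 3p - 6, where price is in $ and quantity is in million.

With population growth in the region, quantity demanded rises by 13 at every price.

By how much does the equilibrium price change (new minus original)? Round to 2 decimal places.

+1.63

Original equilibrium: 58 - 5p = 3p - 6 gives 64 = 8p, so p = 8 and q = 18.
The shock moves the curves to qd = 71 - 5p and qs = 3p - 6.
Equate the new curves: 71 - 5p = 3p - 6, giving 77 = 8p, p = 9.625, q = 22.875.
Δp = 9.625 − 8 = +1.63.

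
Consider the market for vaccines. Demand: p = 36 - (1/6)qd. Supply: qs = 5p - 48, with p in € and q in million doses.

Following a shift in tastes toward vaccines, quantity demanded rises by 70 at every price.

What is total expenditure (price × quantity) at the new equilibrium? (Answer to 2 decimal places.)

3152.30

Before the shock: 216 - 6p = 5p - 48 ⇒ 264 = 11p ⇒ p = 24, q = 72.
The shock moves the curves to qd = 286 - 6p and qs = 5p - 48.
New equilibrium: 286 - 6p = 5p - 48 ⇒ 334 = 11p ⇒ p = 334/11 ≈ 30.3636, q = 1142/11 ≈ 103.8182.
New expenditure = 30.3636 × 103.8182 = 3152.30.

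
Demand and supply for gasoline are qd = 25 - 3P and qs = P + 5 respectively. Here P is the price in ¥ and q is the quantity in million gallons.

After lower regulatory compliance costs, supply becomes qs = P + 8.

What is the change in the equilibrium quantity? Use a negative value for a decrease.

+2.25

Original equilibrium: 25 - 3P = P + 5 gives 20 = 4P, so P = 5 and q = 10.
The new curves are qd = 25 - 3P (demand) and qs = P + 8 (supply).
Clearing the new market: 25 - 3P = P + 8, so P = 4.25 and q = 12.25.
Δq = 12.25 − 10 = +2.25.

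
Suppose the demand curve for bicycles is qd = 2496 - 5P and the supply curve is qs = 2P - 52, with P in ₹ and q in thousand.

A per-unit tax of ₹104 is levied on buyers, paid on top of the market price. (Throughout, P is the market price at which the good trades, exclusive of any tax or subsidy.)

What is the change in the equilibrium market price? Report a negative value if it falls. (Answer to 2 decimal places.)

-74.29

Initially, 2496 - 5P = 2P - 52, so 2548 = 7P and P = 364, q = 676.
Since buyers pay the price plus the tax, the effective demand curve becomes qd = 1976 - 5P.
New equilibrium: 1976 - 5P = 2P - 52 ⇒ 2028 = 7P ⇒ P = 2028/7 ≈ 289.7143, q = 3692/7 ≈ 527.4286.
ΔP = 289.7143 − 364 = -74.29.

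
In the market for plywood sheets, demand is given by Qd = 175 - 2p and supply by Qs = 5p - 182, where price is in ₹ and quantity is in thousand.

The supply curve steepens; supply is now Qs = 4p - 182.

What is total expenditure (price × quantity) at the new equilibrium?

3332

Before the shock: 175 - 2p = 5p - 182 ⇒ 357 = 7p ⇒ p = 51, Q = 73.
The shock moves the curves to Qd = 175 - 2p and Qs = 4p - 182.
New equilibrium: 175 - 2p = 4p - 182 ⇒ 357 = 6p ⇒ p = 59.5, Q = 56.
New expenditure = 59.5 × 56 = 3332.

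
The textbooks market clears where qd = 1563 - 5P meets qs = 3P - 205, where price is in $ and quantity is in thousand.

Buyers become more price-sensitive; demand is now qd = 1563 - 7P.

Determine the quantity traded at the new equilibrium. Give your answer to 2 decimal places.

Solve the original market: 1563 - 5P = 3P - 205, hence P = 221 and q = 458.
After the shift, demand is qd = 1563 - 7P and supply is qs = 3P - 205.
Setting them equal: 1563 - 7P = 3P - 205 → 1768 = 10P, so P = 176.8 and q = 325.4.

325.40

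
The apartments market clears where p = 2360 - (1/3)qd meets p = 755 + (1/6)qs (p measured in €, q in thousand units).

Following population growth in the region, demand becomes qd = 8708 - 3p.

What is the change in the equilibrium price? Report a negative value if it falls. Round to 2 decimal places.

+180.89

Solve the original market: 7080 - 3p = 6p - 4530, hence p = 1290 and q = 3210.
The shock moves the curves to qd = 8708 - 3p and qs = 6p - 4530.
Clearing the new market: 8708 - 3p = 6p - 4530, so p = 13238/9 ≈ 1470.8889 and q = 12886/3 ≈ 4295.3333.
Δp = 1470.8889 − 1290 = +180.89.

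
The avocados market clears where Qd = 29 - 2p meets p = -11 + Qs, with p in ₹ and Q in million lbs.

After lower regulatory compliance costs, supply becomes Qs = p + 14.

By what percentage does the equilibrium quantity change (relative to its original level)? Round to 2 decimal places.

Solve the original market: 29 - 2p = p + 11, hence p = 6 and Q = 17.
After the shift, demand is Qd = 29 - 2p and supply is Qs = p + 14.
Equate the new curves: 29 - 2p = p + 14, giving 15 = 3p, p = 5, Q = 19.
%ΔQ = (19 − 17) / 17 × 100 = +11.76%.

+11.76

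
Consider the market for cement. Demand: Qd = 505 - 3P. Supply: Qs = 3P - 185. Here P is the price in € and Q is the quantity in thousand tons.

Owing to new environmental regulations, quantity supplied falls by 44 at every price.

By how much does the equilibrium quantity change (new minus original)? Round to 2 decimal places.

-22.00

Initially, 505 - 3P = 3P - 185, so 690 = 6P and P = 115, Q = 160.
With the change applied: demand Qd = 505 - 3P, supply Qs = 3P - 229.
New equilibrium: 505 - 3P = 3P - 229 ⇒ 734 = 6P ⇒ P = 367/3 ≈ 122.3333, Q = 138.
ΔQ = 138 − 160 = -22.00.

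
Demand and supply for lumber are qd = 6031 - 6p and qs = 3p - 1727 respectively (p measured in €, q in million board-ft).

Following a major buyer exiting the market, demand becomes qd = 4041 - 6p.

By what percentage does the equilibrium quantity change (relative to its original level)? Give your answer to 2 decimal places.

Solve the original market: 6031 - 6p = 3p - 1727, hence p = 862 and q = 859.
The shock moves the curves to qd = 4041 - 6p and qs = 3p - 1727.
Setting them equal: 4041 - 6p = 3p - 1727 → 5768 = 9p, so p = 5768/9 ≈ 640.8889 and q = 587/3 ≈ 195.6667.
%Δq = (195.6667 − 859) / 859 × 100 = -77.22%.

-77.22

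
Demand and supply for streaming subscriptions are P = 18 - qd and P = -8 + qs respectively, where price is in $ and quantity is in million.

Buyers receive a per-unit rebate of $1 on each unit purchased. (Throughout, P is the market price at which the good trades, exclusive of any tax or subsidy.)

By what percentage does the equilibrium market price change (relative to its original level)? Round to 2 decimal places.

Original equilibrium: 18 - P = P + 8 gives 10 = 2P, so P = 5 and q = 13.
Since buyers' out-of-pocket price is the market price minus the rebate, the effective demand curve becomes qd = 19 - P.
Clearing the new market: 19 - P = P + 8, so P = 5.5 and q = 13.5.
%ΔP = (5.5 − 5) / 5 × 100 = +10.00%.

+10.00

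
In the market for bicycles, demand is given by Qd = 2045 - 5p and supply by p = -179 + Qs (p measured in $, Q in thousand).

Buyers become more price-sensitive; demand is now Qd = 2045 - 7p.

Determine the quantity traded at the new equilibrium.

412.25

Solve the original market: 2045 - 5p = p + 179, hence p = 311 and Q = 490.
With the change applied: demand Qd = 2045 - 7p, supply Qs = p + 179.
Setting them equal: 2045 - 7p = p + 179 → 1866 = 8p, so p = 233.25 and Q = 412.25.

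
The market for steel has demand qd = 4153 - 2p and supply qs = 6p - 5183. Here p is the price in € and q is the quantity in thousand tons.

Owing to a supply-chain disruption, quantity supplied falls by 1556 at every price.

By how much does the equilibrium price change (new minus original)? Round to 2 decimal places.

+194.50

Original equilibrium: 4153 - 2p = 6p - 5183 gives 9336 = 8p, so p = 1167 and q = 1819.
The shock moves the curves to qd = 4153 - 2p and qs = 6p - 6739.
Setting them equal: 4153 - 2p = 6p - 6739 → 10892 = 8p, so p = 1361.5 and q = 1430.
Δp = 1361.5 − 1167 = +194.50.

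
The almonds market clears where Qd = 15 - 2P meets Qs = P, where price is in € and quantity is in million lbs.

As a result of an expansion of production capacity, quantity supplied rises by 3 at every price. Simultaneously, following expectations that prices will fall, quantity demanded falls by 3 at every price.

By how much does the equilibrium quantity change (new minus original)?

Solve the original market: 15 - 2P = P, hence P = 5 and Q = 5.
After the shift, demand is Qd = 12 - 2P and supply is Qs = P + 3.
Clearing the new market: 12 - 2P = P + 3, so P = 3 and Q = 6.
ΔQ = 6 − 5 = +1.

+1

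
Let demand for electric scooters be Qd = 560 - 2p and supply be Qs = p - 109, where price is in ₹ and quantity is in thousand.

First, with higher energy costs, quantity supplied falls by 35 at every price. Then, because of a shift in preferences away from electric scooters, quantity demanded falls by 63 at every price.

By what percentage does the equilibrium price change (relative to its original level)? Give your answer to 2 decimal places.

Solve the original market: 560 - 2p = p - 109, hence p = 223 and Q = 114.
With the change applied: demand Qd = 497 - 2p, supply Qs = p - 144.
Setting them equal: 497 - 2p = p - 144 → 641 = 3p, so p = 641/3 ≈ 213.6667 and Q = 209/3 ≈ 69.6667.
%Δp = (213.6667 − 223) / 223 × 100 = -4.19%.

-4.19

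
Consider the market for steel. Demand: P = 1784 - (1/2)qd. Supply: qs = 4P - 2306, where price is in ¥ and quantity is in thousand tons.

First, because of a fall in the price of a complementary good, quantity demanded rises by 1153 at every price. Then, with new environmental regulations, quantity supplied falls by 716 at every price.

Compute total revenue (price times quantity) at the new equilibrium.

2761670

Before the shock: 3568 - 2P = 4P - 2306 ⇒ 5874 = 6P ⇒ P = 979, q = 1610.
With the change applied: demand qd = 4721 - 2P, supply qs = 4P - 3022.
New equilibrium: 4721 - 2P = 4P - 3022 ⇒ 7743 = 6P ⇒ P = 1290.5, q = 2140.
New expenditure = 1290.5 × 2140 = 2761670.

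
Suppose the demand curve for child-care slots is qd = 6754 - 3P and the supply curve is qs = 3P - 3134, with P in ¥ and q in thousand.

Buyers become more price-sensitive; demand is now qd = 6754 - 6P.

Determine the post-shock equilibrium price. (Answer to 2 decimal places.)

Solve the original market: 6754 - 3P = 3P - 3134, hence P = 1648 and q = 1810.
The shock moves the curves to qd = 6754 - 6P and qs = 3P - 3134.
Setting them equal: 6754 - 6P = 3P - 3134 → 9888 = 9P, so P = 3296/3 ≈ 1098.6667 and q = 162.

1098.67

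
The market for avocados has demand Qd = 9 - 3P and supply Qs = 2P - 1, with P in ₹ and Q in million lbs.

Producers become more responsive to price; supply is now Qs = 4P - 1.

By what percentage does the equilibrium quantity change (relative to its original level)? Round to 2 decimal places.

Original equilibrium: 9 - 3P = 2P - 1 gives 10 = 5P, so P = 2 and Q = 3.
The new curves are Qd = 9 - 3P (demand) and Qs = 4P - 1 (supply).
Clearing the new market: 9 - 3P = 4P - 1, so P = 10/7 ≈ 1.4286 and Q = 33/7 ≈ 4.7143.
%ΔQ = (4.7143 − 3) / 3 × 100 = +57.14%.

+57.14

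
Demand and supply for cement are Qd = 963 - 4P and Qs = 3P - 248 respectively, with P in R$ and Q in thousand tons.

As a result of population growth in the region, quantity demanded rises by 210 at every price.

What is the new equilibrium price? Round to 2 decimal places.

203.00

Before the shock: 963 - 4P = 3P - 248 ⇒ 1211 = 7P ⇒ P = 173, Q = 271.
The new curves are Qd = 1173 - 4P (demand) and Qs = 3P - 248 (supply).
Equate the new curves: 1173 - 4P = 3P - 248, giving 1421 = 7P, P = 203, Q = 361.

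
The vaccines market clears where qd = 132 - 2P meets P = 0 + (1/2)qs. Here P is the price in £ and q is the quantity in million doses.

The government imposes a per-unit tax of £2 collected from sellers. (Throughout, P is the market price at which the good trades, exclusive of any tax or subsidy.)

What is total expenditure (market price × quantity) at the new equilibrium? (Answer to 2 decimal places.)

2176.00

Initially, 132 - 2P = 2P, so 132 = 4P and P = 33, q = 66.
Since sellers keep the price net of the tax, the effective supply curve becomes qs = 2P - 4.
Clearing the new market: 132 - 2P = 2P - 4, so P = 34 and q = 64.
New expenditure = 34 × 64 = 2176.00.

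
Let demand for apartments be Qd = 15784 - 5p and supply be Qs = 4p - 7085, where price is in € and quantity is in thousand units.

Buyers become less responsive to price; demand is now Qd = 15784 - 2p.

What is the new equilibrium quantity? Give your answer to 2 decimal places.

8161.00

Initially, 15784 - 5p = 4p - 7085, so 22869 = 9p and p = 2541, Q = 3079.
With the change applied: demand Qd = 15784 - 2p, supply Qs = 4p - 7085.
New equilibrium: 15784 - 2p = 4p - 7085 ⇒ 22869 = 6p ⇒ p = 3811.5, Q = 8161.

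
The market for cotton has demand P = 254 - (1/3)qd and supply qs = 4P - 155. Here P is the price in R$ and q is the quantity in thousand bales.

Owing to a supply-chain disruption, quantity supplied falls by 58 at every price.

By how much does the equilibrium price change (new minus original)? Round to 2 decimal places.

Solve the original market: 762 - 3P = 4P - 155, hence P = 131 and q = 369.
With the change applied: demand qd = 762 - 3P, supply qs = 4P - 213.
Clearing the new market: 762 - 3P = 4P - 213, so P = 975/7 ≈ 139.2857 and q = 2409/7 ≈ 344.1429.
ΔP = 139.2857 − 131 = +8.29.

+8.29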